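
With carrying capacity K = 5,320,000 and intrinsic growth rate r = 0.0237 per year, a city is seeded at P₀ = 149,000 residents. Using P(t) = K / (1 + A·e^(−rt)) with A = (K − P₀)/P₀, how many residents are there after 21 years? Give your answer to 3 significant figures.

≈ 241,000 residents

A = (5320000 − 149000)/149000 = 34.7047
P(21) = 5320000 / (1 + 34.7047·e^(−0.0237·21)) = 5320000 / (1 + 34.7047·0.607927)
= 5320000 / 22.09793 ≈ 240746.5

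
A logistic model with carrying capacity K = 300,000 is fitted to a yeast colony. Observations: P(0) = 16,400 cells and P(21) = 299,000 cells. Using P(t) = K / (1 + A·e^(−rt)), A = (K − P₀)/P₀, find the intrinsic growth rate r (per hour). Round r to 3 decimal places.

A = (300000 − 16400)/16400 = 17.29268
299000 = 300000/(1 + 17.29268·e^(−r·21)) → e^(−21r) = (1.00334 − 1)/17.29268 = 0.000193
r = −ln(0.000193)/21 = 8.55073/21

r ≈ 0.407 per hour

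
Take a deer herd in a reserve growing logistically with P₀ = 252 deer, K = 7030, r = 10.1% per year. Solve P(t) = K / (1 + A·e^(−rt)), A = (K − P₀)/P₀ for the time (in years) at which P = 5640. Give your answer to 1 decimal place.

A = (7030 − 252)/252 = 26.89683
5640 = 7030/(1 + 26.89683·e^(−0.101t)) → 1 + 26.89683·e^(−0.101t) = 1.24645
e^(−0.101t) = 0.009163 → t = ln(109.13532)/0.101 = 4.69259/0.101

t ≈ 46.5 years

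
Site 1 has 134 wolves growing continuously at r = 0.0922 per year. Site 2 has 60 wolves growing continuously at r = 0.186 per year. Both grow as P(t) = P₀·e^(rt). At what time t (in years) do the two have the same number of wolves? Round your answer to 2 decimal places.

134·e^(0.0922t) = 60·e^(0.186t)
134/60 = e^((0.186 − 0.0922)t) → ln(2.23333) = 0.0938·t
t = 0.8035 / 0.0938

t ≈ 8.57 years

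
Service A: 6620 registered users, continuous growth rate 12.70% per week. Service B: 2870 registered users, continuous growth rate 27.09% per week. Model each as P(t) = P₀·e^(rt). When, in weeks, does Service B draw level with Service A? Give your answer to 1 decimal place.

t ≈ 5.8 weeks

6620·e^(0.127t) = 2870·e^(0.2709t)
6620/2870 = e^((0.2709 − 0.127)t) → ln(2.30662) = 0.1439·t
t = 0.83578 / 0.1439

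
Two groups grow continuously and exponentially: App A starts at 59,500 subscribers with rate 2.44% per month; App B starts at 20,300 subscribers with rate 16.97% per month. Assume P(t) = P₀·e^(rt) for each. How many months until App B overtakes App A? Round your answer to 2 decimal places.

59500·e^(0.0244t) = 20300·e^(0.1697t)
59500/20300 = e^((0.1697 − 0.0244)t) → ln(2.93103) = 0.1453·t
t = 1.07536 / 0.1453

t ≈ 7.40 months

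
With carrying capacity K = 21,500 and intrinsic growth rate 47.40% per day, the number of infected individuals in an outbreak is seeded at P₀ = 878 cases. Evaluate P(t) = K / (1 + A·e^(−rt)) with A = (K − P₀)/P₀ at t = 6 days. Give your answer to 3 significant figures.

≈ 9,080 cases

A = (21500 − 878)/878 = 23.48747
P(6) = 21500 / (1 + 23.48747·e^(−0.474·6)) = 21500 / (1 + 23.48747·0.058192)
= 21500 / 2.36679 ≈ 9084.02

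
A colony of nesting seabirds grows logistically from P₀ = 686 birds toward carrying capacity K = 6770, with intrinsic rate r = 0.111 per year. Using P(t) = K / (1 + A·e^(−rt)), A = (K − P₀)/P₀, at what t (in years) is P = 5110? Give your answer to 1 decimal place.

t ≈ 29.8 years

A = (6770 − 686)/686 = 8.8688
5110 = 6770/(1 + 8.8688·e^(−0.111t)) → 1 + 8.8688·e^(−0.111t) = 1.32485
e^(−0.111t) = 0.036629 → t = ln(27.30096)/0.111 = 3.30692/0.111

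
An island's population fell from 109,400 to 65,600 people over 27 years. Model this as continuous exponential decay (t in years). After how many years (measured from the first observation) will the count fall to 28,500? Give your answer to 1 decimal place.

t ≈ 71.0 years

r = ln(65600/109400) / 27 ≈ -0.018942 per year
t = ln(28500/109400) / r = -1.34511 / -0.018942 ≈ 71.012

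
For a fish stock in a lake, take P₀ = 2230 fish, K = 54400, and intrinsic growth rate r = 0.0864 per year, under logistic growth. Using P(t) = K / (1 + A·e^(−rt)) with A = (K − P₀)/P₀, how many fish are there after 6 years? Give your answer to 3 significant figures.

≈ 3,640 fish

A = (54400 − 2230)/2230 = 23.39462
P(6) = 54400 / (1 + 23.39462·e^(−0.0864·6)) = 54400 / (1 + 23.39462·0.595473)
= 54400 / 14.93085 ≈ 3643.46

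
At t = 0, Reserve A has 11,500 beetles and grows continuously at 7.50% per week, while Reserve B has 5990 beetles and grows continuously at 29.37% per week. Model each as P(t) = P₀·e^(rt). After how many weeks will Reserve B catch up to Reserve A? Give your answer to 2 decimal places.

11500·e^(0.075t) = 5990·e^(0.2937t)
11500/5990 = e^((0.2937 − 0.075)t) → ln(1.91987) = 0.2187·t
t = 0.65226 / 0.2187

t ≈ 2.98 weeks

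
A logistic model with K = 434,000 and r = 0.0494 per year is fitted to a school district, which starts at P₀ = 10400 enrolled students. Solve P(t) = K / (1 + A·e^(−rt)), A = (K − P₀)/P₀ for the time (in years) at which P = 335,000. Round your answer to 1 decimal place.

t ≈ 99.7 years

A = (434000 − 10400)/10400 = 40.73077
335000 = 434000/(1 + 40.73077·e^(−0.0494t)) → 1 + 40.73077·e^(−0.0494t) = 1.29552
e^(−0.0494t) = 0.007256 → t = ln(137.82634)/0.0494 = 4.92599/0.0494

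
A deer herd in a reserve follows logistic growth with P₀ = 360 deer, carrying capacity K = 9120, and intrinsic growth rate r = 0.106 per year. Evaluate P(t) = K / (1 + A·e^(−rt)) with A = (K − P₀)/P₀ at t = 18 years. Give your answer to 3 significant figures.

≈ 1,980 deer

A = (9120 − 360)/360 = 24.33333
P(18) = 9120 / (1 + 24.33333·e^(−0.106·18)) = 9120 / (1 + 24.33333·0.148377)
= 9120 / 4.6105 ≈ 1978.09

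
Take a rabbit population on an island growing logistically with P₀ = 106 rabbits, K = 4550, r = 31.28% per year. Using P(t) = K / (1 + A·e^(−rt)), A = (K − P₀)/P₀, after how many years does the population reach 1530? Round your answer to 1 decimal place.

t ≈ 9.8 years

A = (4550 − 106)/106 = 41.92453
1530 = 4550/(1 + 41.92453·e^(−0.3128t)) → 1 + 41.92453·e^(−0.3128t) = 2.97386
e^(−0.3128t) = 0.047081 → t = ln(21.23991)/0.3128 = 3.05588/0.3128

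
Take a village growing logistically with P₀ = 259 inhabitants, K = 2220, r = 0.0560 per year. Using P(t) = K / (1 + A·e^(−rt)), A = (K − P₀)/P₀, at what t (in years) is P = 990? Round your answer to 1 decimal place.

A = (2220 − 259)/259 = 7.57143
990 = 2220/(1 + 7.57143·e^(−0.056t)) → 1 + 7.57143·e^(−0.056t) = 2.24242
e^(−0.056t) = 0.164094 → t = ln(6.09408)/0.056 = 1.80732/0.056

t ≈ 32.3 years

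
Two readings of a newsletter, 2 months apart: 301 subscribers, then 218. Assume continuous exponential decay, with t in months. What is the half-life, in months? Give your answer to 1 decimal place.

r = ln(218/301) / 2 = ln(0.72425) / 2 ≈ -0.161308 per month
half-life = ln 2 / |r| = 0.69315 / 0.161308

half-life ≈ 4.3 months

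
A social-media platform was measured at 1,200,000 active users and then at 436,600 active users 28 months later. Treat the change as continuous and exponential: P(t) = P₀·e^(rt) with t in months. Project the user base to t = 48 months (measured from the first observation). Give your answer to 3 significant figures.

≈ 212,000 active users

r = ln(436600/1200000) / 28 ≈ -0.036109 per month
P(48) = 1200000 · e^(-0.036109·48) = 1200000 · 0.17671 ≈ 212052.14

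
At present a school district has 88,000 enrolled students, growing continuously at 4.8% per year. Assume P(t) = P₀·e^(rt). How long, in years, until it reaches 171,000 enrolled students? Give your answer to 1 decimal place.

171000 = 88000 · e^(0.048·t)
t = ln(171000/88000) / 0.048 = ln(1.94318) / 0.048 = 0.66433 / 0.048

t ≈ 13.8 years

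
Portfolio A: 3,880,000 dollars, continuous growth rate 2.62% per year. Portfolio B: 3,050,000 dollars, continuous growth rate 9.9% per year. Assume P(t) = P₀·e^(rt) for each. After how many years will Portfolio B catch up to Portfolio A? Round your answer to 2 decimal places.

t ≈ 3.31 years

3880000·e^(0.0262t) = 3050000·e^(0.099t)
3880000/3050000 = e^((0.099 − 0.0262)t) → ln(1.27213) = 0.0728·t
t = 0.24069 / 0.0728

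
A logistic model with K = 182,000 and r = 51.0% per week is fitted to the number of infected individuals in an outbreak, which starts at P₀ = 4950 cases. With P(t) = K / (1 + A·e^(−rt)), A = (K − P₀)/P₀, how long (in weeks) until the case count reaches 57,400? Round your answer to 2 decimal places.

t ≈ 5.49 weeks

A = (182000 − 4950)/4950 = 35.76768
57400 = 182000/(1 + 35.76768·e^(−0.51t)) → 1 + 35.76768·e^(−0.51t) = 3.17073
e^(−0.51t) = 0.06069 → t = ln(16.47724)/0.51 = 2.80198/0.51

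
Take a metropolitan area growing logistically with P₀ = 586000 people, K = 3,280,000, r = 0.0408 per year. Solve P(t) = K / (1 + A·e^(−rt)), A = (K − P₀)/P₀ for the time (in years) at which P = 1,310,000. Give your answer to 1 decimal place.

A = (3280000 − 586000)/586000 = 4.59727
1310000 = 3280000/(1 + 4.59727·e^(−0.0408t)) → 1 + 4.59727·e^(−0.0408t) = 2.50382
e^(−0.0408t) = 0.327111 → t = ln(3.05707)/0.0408 = 1.11746/0.0408

t ≈ 27.4 years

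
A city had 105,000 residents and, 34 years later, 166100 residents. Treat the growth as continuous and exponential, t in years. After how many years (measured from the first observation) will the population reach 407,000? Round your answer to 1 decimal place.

r = ln(166100/105000) / 34 ≈ 0.013489 per year
t = ln(407000/105000) / r = 1.35485 / 0.013489 ≈ 100.441

t ≈ 100.4 years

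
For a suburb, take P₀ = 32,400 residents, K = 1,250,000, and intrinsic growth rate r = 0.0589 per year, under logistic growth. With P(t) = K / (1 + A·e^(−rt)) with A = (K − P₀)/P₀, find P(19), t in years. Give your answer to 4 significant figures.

A = (1250000 − 32400)/32400 = 37.58025
P(19) = 1250000 / (1 + 37.58025·e^(−0.0589·19)) = 1250000 / (1 + 37.58025·0.326574)
= 1250000 / 13.27272 ≈ 94178.16

≈ 94,180 residents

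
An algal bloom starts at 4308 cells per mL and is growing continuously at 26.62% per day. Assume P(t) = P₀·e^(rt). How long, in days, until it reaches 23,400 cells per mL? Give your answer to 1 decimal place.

23400 = 4308 · e^(0.2662·t)
t = ln(23400/4308) / 0.2662 = ln(5.43175) / 0.2662 = 1.69226 / 0.2662

t ≈ 6.4 days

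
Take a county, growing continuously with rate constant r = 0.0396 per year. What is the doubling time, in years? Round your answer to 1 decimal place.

doubling time ≈ 17.5 years

doubling time = ln(2) / |r| = 0.69315 / 0.0396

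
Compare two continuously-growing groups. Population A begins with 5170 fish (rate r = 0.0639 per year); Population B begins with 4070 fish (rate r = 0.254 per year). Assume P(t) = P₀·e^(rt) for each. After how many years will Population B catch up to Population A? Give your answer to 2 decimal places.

5170·e^(0.0639t) = 4070·e^(0.254t)
5170/4070 = e^((0.254 − 0.0639)t) → ln(1.27027) = 0.1901·t
t = 0.23923 / 0.1901

t ≈ 1.26 years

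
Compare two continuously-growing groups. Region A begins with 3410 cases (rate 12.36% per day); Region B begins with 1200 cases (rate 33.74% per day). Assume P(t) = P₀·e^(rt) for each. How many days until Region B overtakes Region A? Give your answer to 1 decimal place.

3410·e^(0.1236t) = 1200·e^(0.3374t)
3410/1200 = e^((0.3374 − 0.1236)t) → ln(2.84167) = 0.2138·t
t = 1.04439 / 0.2138

t ≈ 4.9 days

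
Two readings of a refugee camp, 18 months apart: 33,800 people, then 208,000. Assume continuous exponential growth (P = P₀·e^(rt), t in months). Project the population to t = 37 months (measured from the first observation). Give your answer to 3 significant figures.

r = ln(208000/33800) / 18 ≈ 0.100949 per month
P(37) = 33800 · e^(0.100949·37) = 33800 · 41.89235 ≈ 1415961.51

≈ 1,420,000 people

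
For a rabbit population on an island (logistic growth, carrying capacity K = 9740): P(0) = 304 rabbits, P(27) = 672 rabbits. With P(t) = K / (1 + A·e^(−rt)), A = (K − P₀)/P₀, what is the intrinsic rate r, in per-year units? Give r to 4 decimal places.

A = (9740 − 304)/304 = 31.03947
672 = 9740/(1 + 31.03947·e^(−r·27)) → e^(−27r) = (14.49405 − 1)/31.03947 = 0.434738
r = −ln(0.434738)/27 = 0.83301/27

r ≈ 0.0309 per year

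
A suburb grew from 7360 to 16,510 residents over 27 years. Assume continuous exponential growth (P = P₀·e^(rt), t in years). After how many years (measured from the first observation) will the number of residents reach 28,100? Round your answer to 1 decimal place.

t ≈ 44.8 years

r = ln(16510/7360) / 27 ≈ 0.029922 per year
t = ln(28100/7360) / r = 1.33971 / 0.029922 ≈ 44.773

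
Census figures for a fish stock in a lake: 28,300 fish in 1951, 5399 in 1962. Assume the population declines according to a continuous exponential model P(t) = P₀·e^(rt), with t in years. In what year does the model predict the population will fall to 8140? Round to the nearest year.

year 1959

r = ln(5399/28300) / 11 = -1.65665/11 ≈ -0.150604 per year
t = ln(8140/28300) / r = -1.24607/-0.150604 ≈ 8.27 years after 1951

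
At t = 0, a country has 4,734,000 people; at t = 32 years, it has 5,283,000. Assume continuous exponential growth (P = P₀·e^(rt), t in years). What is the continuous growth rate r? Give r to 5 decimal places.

r ≈ 0.00343 per year

5283000 = 4734000 · e^(r·32)
e^(32r) = 5283000/4734000 = 1.11597
r = ln(1.11597) / 32 = 0.10972 / 32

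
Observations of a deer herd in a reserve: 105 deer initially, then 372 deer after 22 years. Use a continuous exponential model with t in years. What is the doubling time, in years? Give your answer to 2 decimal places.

r = ln(372/105) / 22 = ln(3.54286) / 22 ≈ 0.057497 per year
doubling time = ln 2 / |r| = 0.69315 / 0.057497

doubling time ≈ 12.06 years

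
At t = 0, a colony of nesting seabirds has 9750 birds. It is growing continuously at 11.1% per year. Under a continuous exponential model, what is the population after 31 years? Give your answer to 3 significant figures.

P(31) = 9750 · e^(0.111·31) = 9750 · e^(3.441)
= 9750 · 31.21816 ≈ 304377.07

≈ 304,000 birds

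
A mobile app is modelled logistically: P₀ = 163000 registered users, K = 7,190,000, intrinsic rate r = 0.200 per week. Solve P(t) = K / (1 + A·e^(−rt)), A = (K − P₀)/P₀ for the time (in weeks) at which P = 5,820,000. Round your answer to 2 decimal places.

A = (7190000 − 163000)/163000 = 43.11043
5820000 = 7190000/(1 + 43.11043·e^(−0.2t)) → 1 + 43.11043·e^(−0.2t) = 1.2354
e^(−0.2t) = 0.00546 → t = ln(183.14066)/0.2 = 5.21025/0.2

t ≈ 26.05 weeks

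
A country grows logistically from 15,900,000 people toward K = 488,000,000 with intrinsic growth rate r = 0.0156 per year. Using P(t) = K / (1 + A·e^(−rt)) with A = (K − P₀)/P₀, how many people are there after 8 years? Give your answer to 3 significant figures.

≈ 17,900,000 people

A = (488000000 − 15900000)/15900000 = 29.69182
P(8) = 488000000 / (1 + 29.69182·e^(−0.0156·8)) = 488000000 / (1 + 29.69182·0.882673)
= 488000000 / 27.20818 ≈ 17935780.09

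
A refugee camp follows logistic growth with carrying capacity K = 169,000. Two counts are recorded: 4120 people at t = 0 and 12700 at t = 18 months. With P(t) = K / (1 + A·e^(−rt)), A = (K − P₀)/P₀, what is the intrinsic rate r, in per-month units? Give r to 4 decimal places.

A = (169000 − 4120)/4120 = 40.01942
12700 = 169000/(1 + 40.01942·e^(−r·18)) → e^(−18r) = (13.30709 − 1)/40.01942 = 0.307528
r = −ln(0.307528)/18 = 1.17919/18

r ≈ 0.0655 per month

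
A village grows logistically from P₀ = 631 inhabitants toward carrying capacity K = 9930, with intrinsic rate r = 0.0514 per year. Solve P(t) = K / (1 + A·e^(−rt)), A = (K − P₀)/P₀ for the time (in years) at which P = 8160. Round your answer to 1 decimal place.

t ≈ 82.1 years

A = (9930 − 631)/631 = 14.73693
8160 = 9930/(1 + 14.73693·e^(−0.0514t)) → 1 + 14.73693·e^(−0.0514t) = 1.21691
e^(−0.0514t) = 0.014719 → t = ln(67.93972)/0.0514 = 4.21862/0.0514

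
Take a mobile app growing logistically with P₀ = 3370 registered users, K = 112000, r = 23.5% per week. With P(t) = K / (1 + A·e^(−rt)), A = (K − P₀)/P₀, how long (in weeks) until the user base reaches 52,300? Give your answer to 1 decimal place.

A = (112000 − 3370)/3370 = 32.23442
52300 = 112000/(1 + 32.23442·e^(−0.235t)) → 1 + 32.23442·e^(−0.235t) = 2.14149
e^(−0.235t) = 0.035412 → t = ln(28.23886)/0.235 = 3.3407/0.235

t ≈ 14.2 weeks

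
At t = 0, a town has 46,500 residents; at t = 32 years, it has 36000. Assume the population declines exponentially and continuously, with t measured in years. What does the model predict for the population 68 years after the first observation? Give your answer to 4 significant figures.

≈ 26,990 residents

r = ln(36000/46500) / 32 ≈ -0.007998 per year
P(68) = 46500 · e^(-0.007998·68) = 46500 · 0.5805 ≈ 26993.44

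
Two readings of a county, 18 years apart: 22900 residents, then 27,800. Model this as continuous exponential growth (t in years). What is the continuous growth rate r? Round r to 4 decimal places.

27800 = 22900 · e^(r·18)
e^(18r) = 27800/22900 = 1.21397
r = ln(1.21397) / 18 = 0.1939 / 18

r ≈ 0.0108 per year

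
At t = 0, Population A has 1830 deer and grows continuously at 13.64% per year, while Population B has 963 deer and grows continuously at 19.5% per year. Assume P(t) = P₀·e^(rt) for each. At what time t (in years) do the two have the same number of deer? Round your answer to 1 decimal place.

1830·e^(0.1364t) = 963·e^(0.195t)
1830/963 = e^((0.195 − 0.1364)t) → ln(1.90031) = 0.0586·t
t = 0.64202 / 0.0586

t ≈ 11.0 years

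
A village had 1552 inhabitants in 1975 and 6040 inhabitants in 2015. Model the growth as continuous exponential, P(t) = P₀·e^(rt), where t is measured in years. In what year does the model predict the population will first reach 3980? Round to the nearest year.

year 2003

r = ln(6040/1552) / 40 = 1.35886/40 ≈ 0.033971 per year
t = ln(3980/1552) / r = 0.94174/0.033971 ≈ 27.72 years after 1975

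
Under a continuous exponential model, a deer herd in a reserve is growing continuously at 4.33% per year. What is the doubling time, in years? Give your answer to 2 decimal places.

doubling time ≈ 16.01 years

doubling time = ln(2) / |r| = 0.69315 / 0.0433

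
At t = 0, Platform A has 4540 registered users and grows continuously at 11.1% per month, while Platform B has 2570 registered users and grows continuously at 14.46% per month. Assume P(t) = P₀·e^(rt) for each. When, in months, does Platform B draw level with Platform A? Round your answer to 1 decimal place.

4540·e^(0.111t) = 2570·e^(0.1446t)
4540/2570 = e^((0.1446 − 0.111)t) → ln(1.76654) = 0.0336·t
t = 0.56902 / 0.0336

t ≈ 16.9 months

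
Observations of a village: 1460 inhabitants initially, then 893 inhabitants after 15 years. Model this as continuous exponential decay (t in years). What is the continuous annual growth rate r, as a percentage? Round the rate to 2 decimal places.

r ≈ -3.28% per year

893 = 1460 · e^(r·15)
e^(15r) = 893/1460 = 0.61164
r = ln(0.61164) / 15 = -0.49161 / 15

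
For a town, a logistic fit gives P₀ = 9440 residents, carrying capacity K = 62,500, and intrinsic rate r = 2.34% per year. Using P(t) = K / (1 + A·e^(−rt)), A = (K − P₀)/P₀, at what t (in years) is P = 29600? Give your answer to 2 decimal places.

A = (62500 − 9440)/9440 = 5.62076
29600 = 62500/(1 + 5.62076·e^(−0.0234t)) → 1 + 5.62076·e^(−0.0234t) = 2.11149
e^(−0.0234t) = 0.197747 → t = ln(5.05698)/0.0234 = 1.62077/0.0234

t ≈ 69.26 years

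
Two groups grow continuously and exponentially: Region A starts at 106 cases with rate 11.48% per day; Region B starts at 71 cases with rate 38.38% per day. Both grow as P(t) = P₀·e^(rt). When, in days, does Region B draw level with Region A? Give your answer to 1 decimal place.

106·e^(0.1148t) = 71·e^(0.3838t)
106/71 = e^((0.3838 − 0.1148)t) → ln(1.49296) = 0.269·t
t = 0.40076 / 0.269

t ≈ 1.5 days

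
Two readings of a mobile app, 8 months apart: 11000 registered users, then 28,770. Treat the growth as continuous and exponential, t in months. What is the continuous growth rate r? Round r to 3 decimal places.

r ≈ 0.120 per month

28770 = 11000 · e^(r·8)
e^(8r) = 28770/11000 = 2.61545
r = ln(2.61545) / 8 = 0.96144 / 8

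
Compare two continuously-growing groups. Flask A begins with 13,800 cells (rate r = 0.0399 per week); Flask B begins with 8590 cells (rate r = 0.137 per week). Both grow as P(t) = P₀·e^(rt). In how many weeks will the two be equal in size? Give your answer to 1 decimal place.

13800·e^(0.0399t) = 8590·e^(0.137t)
13800/8590 = e^((0.137 − 0.0399)t) → ln(1.60652) = 0.0971·t
t = 0.47407 / 0.0971

t ≈ 4.9 weeks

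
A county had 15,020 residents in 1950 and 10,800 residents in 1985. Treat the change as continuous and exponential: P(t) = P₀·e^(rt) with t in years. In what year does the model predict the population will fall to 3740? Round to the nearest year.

r = ln(10800/15020) / 35 = -0.32984/35 ≈ -0.009424 per year
t = ln(3740/15020) / r = -1.3903/-0.009424 ≈ 147.53 years after 1950

year 2098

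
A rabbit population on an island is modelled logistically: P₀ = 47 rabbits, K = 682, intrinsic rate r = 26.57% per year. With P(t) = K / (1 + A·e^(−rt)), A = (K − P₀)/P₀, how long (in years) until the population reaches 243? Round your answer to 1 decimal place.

A = (682 − 47)/47 = 13.51064
243 = 682/(1 + 13.51064·e^(−0.2657t)) → 1 + 13.51064·e^(−0.2657t) = 2.80658
e^(−0.2657t) = 0.133716 → t = ln(7.47855)/0.2657 = 2.01204/0.2657

t ≈ 7.6 years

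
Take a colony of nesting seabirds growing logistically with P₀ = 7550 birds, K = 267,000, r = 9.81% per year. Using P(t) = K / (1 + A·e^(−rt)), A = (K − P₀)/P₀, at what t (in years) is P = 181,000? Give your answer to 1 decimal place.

t ≈ 43.6 years

A = (267000 − 7550)/7550 = 34.36424
181000 = 267000/(1 + 34.36424·e^(−0.0981t)) → 1 + 34.36424·e^(−0.0981t) = 1.47514
e^(−0.0981t) = 0.013827 → t = ln(72.32473)/0.0981 = 4.28117/0.0981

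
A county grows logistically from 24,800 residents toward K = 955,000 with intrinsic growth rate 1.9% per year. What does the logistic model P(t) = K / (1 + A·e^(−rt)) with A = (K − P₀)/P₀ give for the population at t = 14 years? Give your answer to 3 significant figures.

A = (955000 − 24800)/24800 = 37.50806
P(14) = 955000 / (1 + 37.50806·e^(−0.019·14)) = 955000 / (1 + 37.50806·0.766439)
= 955000 / 29.74765 ≈ 32103.38

≈ 32,100 residents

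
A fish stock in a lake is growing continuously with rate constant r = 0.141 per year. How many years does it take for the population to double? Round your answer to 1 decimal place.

doubling time ≈ 4.9 years

doubling time = ln(2) / |r| = 0.69315 / 0.141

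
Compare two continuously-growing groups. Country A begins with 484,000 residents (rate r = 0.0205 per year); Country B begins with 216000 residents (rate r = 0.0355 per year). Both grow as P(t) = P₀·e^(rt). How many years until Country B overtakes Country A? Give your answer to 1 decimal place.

484000·e^(0.0205t) = 216000·e^(0.0355t)
484000/216000 = e^((0.0355 − 0.0205)t) → ln(2.24074) = 0.015·t
t = 0.80681 / 0.015

t ≈ 53.8 years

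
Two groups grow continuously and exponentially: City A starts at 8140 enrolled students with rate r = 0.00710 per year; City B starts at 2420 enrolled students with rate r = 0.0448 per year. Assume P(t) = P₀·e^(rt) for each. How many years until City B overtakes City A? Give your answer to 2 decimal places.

8140·e^(0.0071t) = 2420·e^(0.0448t)
8140/2420 = e^((0.0448 − 0.0071)t) → ln(3.36364) = 0.0377·t
t = 1.21302 / 0.0377

t ≈ 32.18 years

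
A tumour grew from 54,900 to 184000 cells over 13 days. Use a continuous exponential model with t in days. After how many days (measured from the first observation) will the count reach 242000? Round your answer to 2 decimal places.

t ≈ 15.95 days

r = ln(184000/54900) / 13 ≈ 0.093032 per day
t = ln(242000/54900) / r = 1.48342 / 0.093032 ≈ 15.945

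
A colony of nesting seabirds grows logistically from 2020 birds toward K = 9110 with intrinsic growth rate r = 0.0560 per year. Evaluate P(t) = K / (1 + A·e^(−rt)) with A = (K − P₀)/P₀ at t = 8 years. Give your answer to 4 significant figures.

≈ 2,810 birds

A = (9110 − 2020)/2020 = 3.5099
P(8) = 9110 / (1 + 3.5099·e^(−0.056·8)) = 9110 / (1 + 3.5099·0.638905)
= 9110 / 3.24249 ≈ 2809.57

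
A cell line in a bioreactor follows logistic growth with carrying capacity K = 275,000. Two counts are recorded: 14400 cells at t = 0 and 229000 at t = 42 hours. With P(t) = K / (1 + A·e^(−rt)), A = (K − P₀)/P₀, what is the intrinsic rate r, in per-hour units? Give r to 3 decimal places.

r ≈ 0.107 per hour

A = (275000 − 14400)/14400 = 18.09722
229000 = 275000/(1 + 18.09722·e^(−r·42)) → e^(−42r) = (1.20087 − 1)/18.09722 = 0.0111
r = −ln(0.0111)/42 = 4.50084/42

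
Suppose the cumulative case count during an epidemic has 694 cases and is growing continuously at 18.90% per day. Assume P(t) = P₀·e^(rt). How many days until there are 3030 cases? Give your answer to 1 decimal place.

3030 = 694 · e^(0.189·t)
t = ln(3030/694) / 0.189 = ln(4.36599) / 0.189 = 1.47385 / 0.189

t ≈ 7.8 days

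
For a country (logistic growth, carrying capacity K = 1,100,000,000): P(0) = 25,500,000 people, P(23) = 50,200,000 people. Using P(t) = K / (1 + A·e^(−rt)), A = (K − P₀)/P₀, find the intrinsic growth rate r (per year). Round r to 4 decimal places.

A = (1100000000 − 25500000)/25500000 = 42.13725
50200000 = 1100000000/(1 + 42.13725·e^(−r·23)) → e^(−23r) = (21.91235 − 1)/42.13725 = 0.496291
r = −ln(0.496291)/23 = 0.70059/23

r ≈ 0.0305 per year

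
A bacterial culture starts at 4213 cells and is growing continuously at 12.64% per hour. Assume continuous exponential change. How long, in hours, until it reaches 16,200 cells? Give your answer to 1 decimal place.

t ≈ 10.7 hours

16200 = 4213 · e^(0.1264·t)
t = ln(16200/4213) / 0.1264 = ln(3.84524) / 0.1264 = 1.34684 / 0.1264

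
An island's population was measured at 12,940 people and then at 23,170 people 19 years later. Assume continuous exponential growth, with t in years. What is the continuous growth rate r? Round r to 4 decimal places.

23170 = 12940 · e^(r·19)
e^(19r) = 23170/12940 = 1.79057
r = ln(1.79057) / 19 = 0.58254 / 19

r ≈ 0.0307 per year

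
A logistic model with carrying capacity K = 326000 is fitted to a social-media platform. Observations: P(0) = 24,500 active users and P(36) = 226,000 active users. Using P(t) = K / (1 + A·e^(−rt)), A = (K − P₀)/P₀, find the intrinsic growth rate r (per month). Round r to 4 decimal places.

r ≈ 0.0924 per month

A = (326000 − 24500)/24500 = 12.30612
226000 = 326000/(1 + 12.30612·e^(−r·36)) → e^(−36r) = (1.44248 − 1)/12.30612 = 0.035956
r = −ln(0.035956)/36 = 3.32546/36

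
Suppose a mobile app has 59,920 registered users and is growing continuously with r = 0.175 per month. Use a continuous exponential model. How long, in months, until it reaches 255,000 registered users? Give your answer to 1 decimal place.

255000 = 59920 · e^(0.175·t)
t = ln(255000/59920) / 0.175 = ln(4.25567) / 0.175 = 1.44825 / 0.175

t ≈ 8.3 months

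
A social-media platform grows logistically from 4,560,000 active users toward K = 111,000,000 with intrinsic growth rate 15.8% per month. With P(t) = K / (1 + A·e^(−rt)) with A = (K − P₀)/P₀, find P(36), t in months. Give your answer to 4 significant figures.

≈ 102,900,000 active users

A = (111000000 − 4560000)/4560000 = 23.34211
P(36) = 111000000 / (1 + 23.34211·e^(−0.158·36)) = 111000000 / (1 + 23.34211·0.003386)
= 111000000 / 1.07904 ≈ 102868764.6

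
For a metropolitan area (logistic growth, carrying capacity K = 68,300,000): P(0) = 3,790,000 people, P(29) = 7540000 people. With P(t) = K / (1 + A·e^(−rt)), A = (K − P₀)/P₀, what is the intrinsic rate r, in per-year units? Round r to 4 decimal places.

r ≈ 0.0258 per year

A = (68300000 − 3790000)/3790000 = 17.02111
7540000 = 68300000/(1 + 17.02111·e^(−r·29)) → e^(−29r) = (9.05836 − 1)/17.02111 = 0.473433
r = −ln(0.473433)/29 = 0.74774/29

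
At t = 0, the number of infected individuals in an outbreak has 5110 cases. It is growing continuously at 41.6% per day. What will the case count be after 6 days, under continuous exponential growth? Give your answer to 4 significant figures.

P(6) = 5110 · e^(0.416·6) = 5110 · e^(2.496)
= 5110 · 12.13386 ≈ 62004.03

≈ 62,000 cases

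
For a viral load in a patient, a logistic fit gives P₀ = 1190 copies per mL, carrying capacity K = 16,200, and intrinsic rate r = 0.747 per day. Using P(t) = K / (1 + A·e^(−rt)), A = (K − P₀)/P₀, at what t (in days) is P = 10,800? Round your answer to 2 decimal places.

A = (16200 − 1190)/1190 = 12.61345
10800 = 16200/(1 + 12.61345·e^(−0.747t)) → 1 + 12.61345·e^(−0.747t) = 1.5
e^(−0.747t) = 0.03964 → t = ln(25.22689)/0.747 = 3.22791/0.747

t ≈ 4.32 days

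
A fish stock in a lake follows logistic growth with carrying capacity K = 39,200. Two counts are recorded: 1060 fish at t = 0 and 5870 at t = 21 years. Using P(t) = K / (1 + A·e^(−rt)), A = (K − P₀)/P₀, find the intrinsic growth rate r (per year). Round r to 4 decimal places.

A = (39200 − 1060)/1060 = 35.98113
5870 = 39200/(1 + 35.98113·e^(−r·21)) → e^(−21r) = (6.67802 − 1)/35.98113 = 0.157806
r = −ln(0.157806)/21 = 1.84639/21

r ≈ 0.0879 per year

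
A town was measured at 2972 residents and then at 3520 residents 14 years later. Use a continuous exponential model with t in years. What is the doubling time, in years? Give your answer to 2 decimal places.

r = ln(3520/2972) / 14 = ln(1.18439) / 14 ≈ 0.012088 per year
doubling time = ln 2 / |r| = 0.69315 / 0.012088

doubling time ≈ 57.34 years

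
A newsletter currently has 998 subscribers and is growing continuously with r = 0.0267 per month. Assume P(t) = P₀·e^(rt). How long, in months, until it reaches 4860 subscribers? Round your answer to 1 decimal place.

4860 = 998 · e^(0.0267·t)
t = ln(4860/998) / 0.0267 = ln(4.86974) / 0.0267 = 1.58304 / 0.0267

t ≈ 59.3 months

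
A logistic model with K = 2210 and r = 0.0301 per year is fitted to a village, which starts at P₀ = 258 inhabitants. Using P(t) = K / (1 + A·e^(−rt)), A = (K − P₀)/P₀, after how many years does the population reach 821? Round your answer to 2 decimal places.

A = (2210 − 258)/258 = 7.56589
821 = 2210/(1 + 7.56589·e^(−0.0301t)) → 1 + 7.56589·e^(−0.0301t) = 2.69184
e^(−0.0301t) = 0.223614 → t = ln(4.47199)/0.0301 = 1.49783/0.0301

t ≈ 49.76 years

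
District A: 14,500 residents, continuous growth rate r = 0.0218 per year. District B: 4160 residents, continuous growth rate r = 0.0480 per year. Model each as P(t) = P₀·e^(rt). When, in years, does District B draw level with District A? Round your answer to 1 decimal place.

14500·e^(0.0218t) = 4160·e^(0.048t)
14500/4160 = e^((0.048 − 0.0218)t) → ln(3.48558) = 0.0262·t
t = 1.24863 / 0.0262

t ≈ 47.7 years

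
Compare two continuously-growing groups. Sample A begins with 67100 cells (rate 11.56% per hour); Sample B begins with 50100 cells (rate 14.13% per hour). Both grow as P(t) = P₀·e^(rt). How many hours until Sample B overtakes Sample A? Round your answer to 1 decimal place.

t ≈ 11.4 hours

67100·e^(0.1156t) = 50100·e^(0.1413t)
67100/50100 = e^((0.1413 − 0.1156)t) → ln(1.33932) = 0.0257·t
t = 0.29216 / 0.0257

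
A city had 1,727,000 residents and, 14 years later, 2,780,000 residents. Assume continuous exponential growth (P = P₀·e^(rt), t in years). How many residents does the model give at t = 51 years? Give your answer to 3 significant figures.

r = ln(2780000/1727000) / 14 ≈ 0.034005 per year
P(51) = 1727000 · e^(0.034005·51) = 1727000 · 5.66461 ≈ 9782773.7

≈ 9,780,000 residents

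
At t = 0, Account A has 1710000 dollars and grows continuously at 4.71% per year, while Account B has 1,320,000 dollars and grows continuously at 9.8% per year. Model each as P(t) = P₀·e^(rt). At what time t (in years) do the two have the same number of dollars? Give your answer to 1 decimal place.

t ≈ 5.1 years

1710000·e^(0.0471t) = 1320000·e^(0.098t)
1710000/1320000 = e^((0.098 − 0.0471)t) → ln(1.29545) = 0.0509·t
t = 0.25886 / 0.0509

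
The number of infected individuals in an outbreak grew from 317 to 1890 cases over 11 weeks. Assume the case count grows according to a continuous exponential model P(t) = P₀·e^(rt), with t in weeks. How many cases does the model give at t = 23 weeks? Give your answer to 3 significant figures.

≈ 13,300 cases

r = ln(1890/317) / 11 ≈ 0.162312 per week
P(23) = 317 · e^(0.162312·23) = 317 · 41.81155 ≈ 13254.26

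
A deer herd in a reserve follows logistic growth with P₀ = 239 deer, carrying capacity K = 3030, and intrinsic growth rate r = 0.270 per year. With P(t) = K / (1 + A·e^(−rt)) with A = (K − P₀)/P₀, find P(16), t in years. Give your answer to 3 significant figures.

A = (3030 − 239)/239 = 11.67782
P(16) = 3030 / (1 + 11.67782·e^(−0.27·16)) = 3030 / (1 + 11.67782·0.0133)
= 3030 / 1.15531 ≈ 2622.66

≈ 2,620 deer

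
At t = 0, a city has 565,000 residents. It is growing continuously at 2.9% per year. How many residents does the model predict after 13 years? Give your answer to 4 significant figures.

P(13) = 565000 · e^(0.029·13) = 565000 · e^(0.377)
= 565000 · 1.4579 ≈ 823715.93

≈ 823,700 residents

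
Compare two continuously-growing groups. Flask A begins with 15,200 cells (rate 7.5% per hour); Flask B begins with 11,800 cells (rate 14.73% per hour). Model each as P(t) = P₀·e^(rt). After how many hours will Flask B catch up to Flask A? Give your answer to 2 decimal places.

t ≈ 3.50 hours

15200·e^(0.075t) = 11800·e^(0.1473t)
15200/11800 = e^((0.1473 − 0.075)t) → ln(1.28814) = 0.0723·t
t = 0.2532 / 0.0723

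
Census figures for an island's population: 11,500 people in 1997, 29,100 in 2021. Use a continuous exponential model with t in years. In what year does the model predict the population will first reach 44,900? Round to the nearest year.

r = ln(29100/11500) / 24 = 0.92839/24 ≈ 0.038683 per year
t = ln(44900/11500) / r = 1.36209/0.038683 ≈ 35.21 years after 1997

year 2032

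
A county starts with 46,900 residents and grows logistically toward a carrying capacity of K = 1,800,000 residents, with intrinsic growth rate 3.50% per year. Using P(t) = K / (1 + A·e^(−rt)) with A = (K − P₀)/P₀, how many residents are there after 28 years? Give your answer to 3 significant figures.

≈ 120,000 residents

A = (1800000 − 46900)/46900 = 37.37953
P(28) = 1800000 / (1 + 37.37953·e^(−0.035·28)) = 1800000 / (1 + 37.37953·0.375311)
= 1800000 / 15.02895 ≈ 119768.82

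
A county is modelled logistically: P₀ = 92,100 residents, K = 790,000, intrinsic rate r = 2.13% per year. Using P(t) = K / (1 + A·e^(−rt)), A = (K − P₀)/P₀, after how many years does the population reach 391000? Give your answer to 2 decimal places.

t ≈ 94.13 years

A = (790000 − 92100)/92100 = 7.57763
391000 = 790000/(1 + 7.57763·e^(−0.0213t)) → 1 + 7.57763·e^(−0.0213t) = 2.02046
e^(−0.0213t) = 0.134667 → t = ln(7.4257)/0.0213 = 2.00495/0.0213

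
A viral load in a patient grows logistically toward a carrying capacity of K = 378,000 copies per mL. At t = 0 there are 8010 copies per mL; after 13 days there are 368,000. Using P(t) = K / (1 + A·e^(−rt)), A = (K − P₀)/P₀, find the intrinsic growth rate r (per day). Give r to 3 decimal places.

r ≈ 0.572 per day

A = (378000 − 8010)/8010 = 46.19101
368000 = 378000/(1 + 46.19101·e^(−r·13)) → e^(−13r) = (1.02717 − 1)/46.19101 = 0.000588
r = −ln(0.000588)/13 = 7.43828/13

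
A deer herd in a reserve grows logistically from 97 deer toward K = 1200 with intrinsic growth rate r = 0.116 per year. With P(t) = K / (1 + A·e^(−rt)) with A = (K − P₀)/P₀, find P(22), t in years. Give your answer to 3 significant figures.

≈ 636 deer

A = (1200 − 97)/97 = 11.37113
P(22) = 1200 / (1 + 11.37113·e^(−0.116·22)) = 1200 / (1 + 11.37113·0.077926)
= 1200 / 1.8861 ≈ 636.23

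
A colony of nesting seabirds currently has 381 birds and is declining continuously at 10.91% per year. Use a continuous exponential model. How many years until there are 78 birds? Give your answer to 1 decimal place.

t ≈ 14.5 years

78 = 381 · e^(-0.1091·t)
t = ln(78/381) / -0.1091 = ln(0.20472) / -0.1091 = -1.58609 / -0.1091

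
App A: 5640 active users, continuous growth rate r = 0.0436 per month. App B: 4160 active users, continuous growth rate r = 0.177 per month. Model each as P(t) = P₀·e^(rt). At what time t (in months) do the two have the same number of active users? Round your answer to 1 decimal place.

5640·e^(0.0436t) = 4160·e^(0.177t)
5640/4160 = e^((0.177 − 0.0436)t) → ln(1.35577) = 0.1334·t
t = 0.30437 / 0.1334

t ≈ 2.3 months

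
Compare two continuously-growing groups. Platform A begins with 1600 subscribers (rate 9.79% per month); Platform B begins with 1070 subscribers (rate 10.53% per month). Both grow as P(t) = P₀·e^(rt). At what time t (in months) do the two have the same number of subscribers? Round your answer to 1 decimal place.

t ≈ 54.4 months

1600·e^(0.0979t) = 1070·e^(0.1053t)
1600/1070 = e^((0.1053 − 0.0979)t) → ln(1.49533) = 0.0074·t
t = 0.40234 / 0.0074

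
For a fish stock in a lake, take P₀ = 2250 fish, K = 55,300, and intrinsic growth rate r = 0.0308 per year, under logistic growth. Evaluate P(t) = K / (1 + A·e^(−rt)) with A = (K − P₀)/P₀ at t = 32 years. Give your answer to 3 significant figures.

≈ 5,640 fish

A = (55300 − 2250)/2250 = 23.57778
P(32) = 55300 / (1 + 23.57778·e^(−0.0308·32)) = 55300 / (1 + 23.57778·0.373215)
= 55300 / 9.79959 ≈ 5643.1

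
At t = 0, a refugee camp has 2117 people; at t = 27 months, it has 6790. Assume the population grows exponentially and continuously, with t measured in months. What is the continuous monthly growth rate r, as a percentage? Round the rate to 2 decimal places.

6790 = 2117 · e^(r·27)
e^(27r) = 6790/2117 = 3.20737
r = ln(3.20737) / 27 = 1.16545 / 27

r ≈ 4.32% per month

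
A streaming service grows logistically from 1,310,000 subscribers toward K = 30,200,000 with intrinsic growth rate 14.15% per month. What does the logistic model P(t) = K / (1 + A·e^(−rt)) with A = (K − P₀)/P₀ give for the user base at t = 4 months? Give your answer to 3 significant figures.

A = (30200000 − 1310000)/1310000 = 22.05344
P(4) = 30200000 / (1 + 22.05344·e^(−0.1415·4)) = 30200000 / (1 + 22.05344·0.567792)
= 30200000 / 13.52177 ≈ 2233436.14

≈ 2,230,000 subscribers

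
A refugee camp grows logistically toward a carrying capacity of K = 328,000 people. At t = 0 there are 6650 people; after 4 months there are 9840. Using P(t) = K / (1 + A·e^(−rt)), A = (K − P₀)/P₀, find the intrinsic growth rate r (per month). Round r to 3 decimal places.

r ≈ 0.100 per month

A = (328000 − 6650)/6650 = 48.32331
9840 = 328000/(1 + 48.32331·e^(−r·4)) → e^(−4r) = (33.33333 − 1)/48.32331 = 0.669104
r = −ln(0.669104)/4 = 0.40182/4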